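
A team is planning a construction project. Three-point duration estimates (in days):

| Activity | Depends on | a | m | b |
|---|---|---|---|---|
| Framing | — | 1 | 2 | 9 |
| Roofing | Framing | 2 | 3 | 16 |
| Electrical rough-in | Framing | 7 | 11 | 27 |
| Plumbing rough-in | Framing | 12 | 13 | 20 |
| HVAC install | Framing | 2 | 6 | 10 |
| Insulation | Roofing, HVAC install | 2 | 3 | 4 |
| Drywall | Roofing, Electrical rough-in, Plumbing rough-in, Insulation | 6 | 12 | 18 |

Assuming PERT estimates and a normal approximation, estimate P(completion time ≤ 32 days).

te_Framing = (1 + 4·2 + 9)/6 = 18/6 = 3; σ²_Framing = ((9−1)/6)² = 1.778
te_Roofing = (2 + 4·3 + 16)/6 = 30/6 = 5; σ²_Roofing = ((16−2)/6)² = 5.444
te_Electrical rough-in = (7 + 4·11 + 27)/6 = 78/6 = 13; σ²_Electrical rough-in = ((27−7)/6)² = 11.111
te_Plumbing rough-in = (12 + 4·13 + 20)/6 = 84/6 = 14; σ²_Plumbing rough-in = ((20−12)/6)² = 1.778
te_HVAC install = (2 + 4·6 + 10)/6 = 36/6 = 6; σ²_HVAC install = ((10−2)/6)² = 1.778
te_Insulation = (2 + 4·3 + 4)/6 = 18/6 = 3; σ²_Insulation = ((4−2)/6)² = 0.111
te_Drywall = (6 + 4·12 + 18)/6 = 72/6 = 12; σ²_Drywall = ((18−6)/6)² = 4.000

Forward pass:
ES_Framing = 0; EF_Framing = 3
ES_Roofing = 3; EF_Roofing = 3+5 = 8
ES_Electrical rough-in = 3; EF_Electrical rough-in = 3+13 = 16
ES_Plumbing rough-in = 3; EF_Plumbing rough-in = 3+14 = 17
ES_HVAC install = 3; EF_HVAC install = 3+6 = 9
ES_Insulation = max(EF_Roofing=8, EF_HVAC install=9) = 9; EF_Insulation = 9+3 = 12
ES_Drywall = max(EF_Roofing=8, EF_Electrical rough-in=16, EF_Plumbing rough-in=17, EF_Insulation=12) = 17; EF_Drywall = 17+12 = 29
Expected project duration μ = 29 days. Critical path: Framing → Plumbing rough-in → Drywall.

Variance along critical path = 1.778 + 1.778 + 4.000 = 7.556; σ = √7.556 = 2.749 days.
Z = (32 − 29) / 2.749 = 1.091
P(T ≤ 32) = Φ(1.091) ≈ 0.862

0.862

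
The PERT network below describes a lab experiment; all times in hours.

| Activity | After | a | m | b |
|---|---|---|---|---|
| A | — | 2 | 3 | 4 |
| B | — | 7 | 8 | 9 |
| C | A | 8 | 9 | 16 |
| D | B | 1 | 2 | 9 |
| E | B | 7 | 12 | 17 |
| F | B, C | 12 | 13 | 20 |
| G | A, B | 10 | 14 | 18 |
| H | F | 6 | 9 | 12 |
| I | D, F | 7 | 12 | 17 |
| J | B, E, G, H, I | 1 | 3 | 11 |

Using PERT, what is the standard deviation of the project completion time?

3.04 hours

te_A = (2 + 4·3 + 4)/6 = 18/6 = 3; σ²_A = ((4−2)/6)² = 0.111
te_B = (7 + 4·8 + 9)/6 = 48/6 = 8; σ²_B = ((9−7)/6)² = 0.111
te_C = (8 + 4·9 + 16)/6 = 60/6 = 10; σ²_C = ((16−8)/6)² = 1.778
te_D = (1 + 4·2 + 9)/6 = 18/6 = 3; σ²_D = ((9−1)/6)² = 1.778
te_E = (7 + 4·12 + 17)/6 = 72/6 = 12; σ²_E = ((17−7)/6)² = 2.778
te_F = (12 + 4·13 + 20)/6 = 84/6 = 14; σ²_F = ((20−12)/6)² = 1.778
te_G = (10 + 4·14 + 18)/6 = 84/6 = 14; σ²_G = ((18−10)/6)² = 1.778
te_H = (6 + 4·9 + 12)/6 = 54/6 = 9; σ²_H = ((12−6)/6)² = 1.000
te_I = (7 + 4·12 + 17)/6 = 72/6 = 12; σ²_I = ((17−7)/6)² = 2.778
te_J = (1 + 4·3 + 11)/6 = 24/6 = 4; σ²_J = ((11−1)/6)² = 2.778

Forward pass:
ES_A = 0; EF_A = 3
ES_B = 0; EF_B = 8
ES_C = 3; EF_C = 3+10 = 13
ES_D = 8; EF_D = 8+3 = 11
ES_E = 8; EF_E = 8+12 = 20
ES_F = max(EF_B=8, EF_C=13) = 13; EF_F = 13+14 = 27
ES_G = max(EF_A=3, EF_B=8) = 8; EF_G = 8+14 = 22
ES_H = 27; EF_H = 27+9 = 36
ES_I = max(EF_D=11, EF_F=27) = 27; EF_I = 27+12 = 39
ES_J = max(EF_B=8, EF_E=20, EF_G=22, EF_H=36, EF_I=39) = 39; EF_J = 39+4 = 43
Expected project duration μ = 43 hours. Critical path: A → C → F → I → J.

Variance along critical path = 0.111 + 1.778 + 1.778 + 2.778 + 2.778 = 9.222
σ = √9.222 = 3.037 hours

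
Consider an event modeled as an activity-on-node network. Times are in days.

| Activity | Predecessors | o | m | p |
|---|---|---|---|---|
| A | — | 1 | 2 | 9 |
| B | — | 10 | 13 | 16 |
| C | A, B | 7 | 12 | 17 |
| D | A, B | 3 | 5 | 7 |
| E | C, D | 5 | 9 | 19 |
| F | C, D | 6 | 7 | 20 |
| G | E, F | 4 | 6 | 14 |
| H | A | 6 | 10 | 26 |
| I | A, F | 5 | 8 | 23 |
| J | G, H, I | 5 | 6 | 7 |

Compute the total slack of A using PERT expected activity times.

te_A = (1 + 4·2 + 9)/6 = 18/6 = 3
te_B = (10 + 4·13 + 16)/6 = 78/6 = 13
te_C = (7 + 4·12 + 17)/6 = 72/6 = 12
te_D = (3 + 4·5 + 7)/6 = 30/6 = 5
te_E = (5 + 4·9 + 19)/6 = 60/6 = 10
te_F = (6 + 4·7 + 20)/6 = 54/6 = 9
te_G = (4 + 4·6 + 14)/6 = 42/6 = 7
te_H = (6 + 4·10 + 26)/6 = 72/6 = 12
te_I = (5 + 4·8 + 23)/6 = 60/6 = 10
te_J = (5 + 4·6 + 7)/6 = 36/6 = 6

Forward pass:
ES_A = 0; EF_A = 3
ES_B = 0; EF_B = 13
ES_C = max(EF_A=3, EF_B=13) = 13; EF_C = 13+12 = 25
ES_D = max(EF_A=3, EF_B=13) = 13; EF_D = 13+5 = 18
ES_E = max(EF_C=25, EF_D=18) = 25; EF_E = 25+10 = 35
ES_F = max(EF_C=25, EF_D=18) = 25; EF_F = 25+9 = 34
ES_G = max(EF_E=35, EF_F=34) = 35; EF_G = 35+7 = 42
ES_H = 3; EF_H = 3+12 = 15
ES_I = max(EF_A=3, EF_F=34) = 34; EF_I = 34+10 = 44
ES_J = max(EF_G=42, EF_H=15, EF_I=44) = 44; EF_J = 44+6 = 50
Expected project duration μ = 50 days. Critical path: B → C → F → I → J.

Backward pass:
LF_J = 50; LS_J = 50−6 = 44
LF_I = LS_J = 44; LS_I = 44−10 = 34
LF_H = LS_J = 44; LS_H = 44−12 = 32
LF_G = LS_J = 44; LS_G = 44−7 = 37
LF_F = min(LS_G=37, LS_I=34) = 34; LS_F = 34−9 = 25
LF_E = LS_G = 37; LS_E = 37−10 = 27
LF_D = min(LS_E=27, LS_F=25) = 25; LS_D = 25−5 = 20
LF_C = min(LS_E=27, LS_F=25) = 25; LS_C = 25−12 = 13
LF_B = min(LS_C=13, LS_D=20) = 13; LS_B = 13−13 = 0
LF_A = min(LS_C=13, LS_D=20, LS_H=32, LS_I=34) = 13; LS_A = 13−3 = 10
Slack_A = LS_A − ES_A = 10 − 0 = 10

10 days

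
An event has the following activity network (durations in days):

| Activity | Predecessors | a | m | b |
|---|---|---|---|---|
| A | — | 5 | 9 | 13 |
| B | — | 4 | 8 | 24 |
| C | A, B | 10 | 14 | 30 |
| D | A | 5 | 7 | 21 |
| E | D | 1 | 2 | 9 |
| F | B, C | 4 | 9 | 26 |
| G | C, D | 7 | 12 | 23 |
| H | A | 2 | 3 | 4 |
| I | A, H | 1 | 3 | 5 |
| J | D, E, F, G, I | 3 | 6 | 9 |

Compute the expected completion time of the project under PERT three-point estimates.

45 days

te_A = (5 + 4·9 + 13)/6 = 54/6 = 9
te_B = (4 + 4·8 + 24)/6 = 60/6 = 10
te_C = (10 + 4·14 + 30)/6 = 96/6 = 16
te_D = (5 + 4·7 + 21)/6 = 54/6 = 9
te_E = (1 + 4·2 + 9)/6 = 18/6 = 3
te_F = (4 + 4·9 + 26)/6 = 66/6 = 11
te_G = (7 + 4·12 + 23)/6 = 78/6 = 13
te_H = (2 + 4·3 + 4)/6 = 18/6 = 3
te_I = (1 + 4·3 + 5)/6 = 18/6 = 3
te_J = (3 + 4·6 + 9)/6 = 36/6 = 6

Forward pass:
ES_A = 0; EF_A = 9
ES_B = 0; EF_B = 10
ES_C = max(EF_A=9, EF_B=10) = 10; EF_C = 10+16 = 26
ES_D = 9; EF_D = 9+9 = 18
ES_E = 18; EF_E = 18+3 = 21
ES_F = max(EF_B=10, EF_C=26) = 26; EF_F = 26+11 = 37
ES_G = max(EF_C=26, EF_D=18) = 26; EF_G = 26+13 = 39
ES_H = 9; EF_H = 9+3 = 12
ES_I = max(EF_A=9, EF_H=12) = 12; EF_I = 12+3 = 15
ES_J = max(EF_D=18, EF_E=21, EF_F=37, EF_G=39, EF_I=15) = 39; EF_J = 39+6 = 45
Expected project duration μ = 45 days. Critical path: B → C → G → J.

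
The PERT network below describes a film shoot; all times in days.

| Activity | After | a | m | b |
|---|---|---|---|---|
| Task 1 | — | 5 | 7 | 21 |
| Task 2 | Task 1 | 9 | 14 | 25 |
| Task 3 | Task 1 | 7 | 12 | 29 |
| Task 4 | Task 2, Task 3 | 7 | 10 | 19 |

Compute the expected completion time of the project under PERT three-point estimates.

te_Task 1 = (5 + 4·7 + 21)/6 = 54/6 = 9
te_Task 2 = (9 + 4·14 + 25)/6 = 90/6 = 15
te_Task 3 = (7 + 4·12 + 29)/6 = 84/6 = 14
te_Task 4 = (7 + 4·10 + 19)/6 = 66/6 = 11

Forward pass:
ES_Task 1 = 0; EF_Task 1 = 9
ES_Task 2 = 9; EF_Task 2 = 9+15 = 24
ES_Task 3 = 9; EF_Task 3 = 9+14 = 23
ES_Task 4 = max(EF_Task 2=24, EF_Task 3=23) = 24; EF_Task 4 = 24+11 = 35
Expected project duration μ = 35 days. Critical path: Task 1 → Task 2 → Task 4.

35 days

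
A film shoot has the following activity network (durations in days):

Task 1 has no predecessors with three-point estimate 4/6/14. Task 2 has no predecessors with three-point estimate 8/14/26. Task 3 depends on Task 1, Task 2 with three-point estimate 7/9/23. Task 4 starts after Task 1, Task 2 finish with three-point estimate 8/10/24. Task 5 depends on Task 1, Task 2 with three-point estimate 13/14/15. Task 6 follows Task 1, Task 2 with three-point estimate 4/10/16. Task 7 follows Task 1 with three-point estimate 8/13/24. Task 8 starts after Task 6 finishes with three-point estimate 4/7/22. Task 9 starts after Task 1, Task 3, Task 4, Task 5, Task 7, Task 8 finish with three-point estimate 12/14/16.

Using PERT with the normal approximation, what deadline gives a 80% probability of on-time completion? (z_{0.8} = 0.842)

52.0 days

te_Task 1 = (4 + 4·6 + 14)/6 = 42/6 = 7; σ²_Task 1 = ((14−4)/6)² = 2.778
te_Task 2 = (8 + 4·14 + 26)/6 = 90/6 = 15; σ²_Task 2 = ((26−8)/6)² = 9.000
te_Task 3 = (7 + 4·9 + 23)/6 = 66/6 = 11; σ²_Task 3 = ((23−7)/6)² = 7.111
te_Task 4 = (8 + 4·10 + 24)/6 = 72/6 = 12; σ²_Task 4 = ((24−8)/6)² = 7.111
te_Task 5 = (13 + 4·14 + 15)/6 = 84/6 = 14; σ²_Task 5 = ((15−13)/6)² = 0.111
te_Task 6 = (4 + 4·10 + 16)/6 = 60/6 = 10; σ²_Task 6 = ((16−4)/6)² = 4.000
te_Task 7 = (8 + 4·13 + 24)/6 = 84/6 = 14; σ²_Task 7 = ((24−8)/6)² = 7.111
te_Task 8 = (4 + 4·7 + 22)/6 = 54/6 = 9; σ²_Task 8 = ((22−4)/6)² = 9.000
te_Task 9 = (12 + 4·14 + 16)/6 = 84/6 = 14; σ²_Task 9 = ((16−12)/6)² = 0.444

Forward pass:
ES_Task 1 = 0; EF_Task 1 = 7
ES_Task 2 = 0; EF_Task 2 = 15
ES_Task 3 = max(EF_Task 1=7, EF_Task 2=15) = 15; EF_Task 3 = 15+11 = 26
ES_Task 4 = max(EF_Task 1=7, EF_Task 2=15) = 15; EF_Task 4 = 15+12 = 27
ES_Task 5 = max(EF_Task 1=7, EF_Task 2=15) = 15; EF_Task 5 = 15+14 = 29
ES_Task 6 = max(EF_Task 1=7, EF_Task 2=15) = 15; EF_Task 6 = 15+10 = 25
ES_Task 7 = 7; EF_Task 7 = 7+14 = 21
ES_Task 8 = 25; EF_Task 8 = 25+9 = 34
ES_Task 9 = max(EF_Task 1=7, EF_Task 3=26, EF_Task 4=27, EF_Task 5=29, EF_Task 7=21, EF_Task 8=34) = 34; EF_Task 9 = 34+14 = 48
Expected project duration μ = 48 days. Critical path: Task 2 → Task 6 → Task 8 → Task 9.

Variance along critical path = 9.000 + 4.000 + 9.000 + 0.444 = 22.444; σ = 4.738 days.
D = μ + z·σ = 48 + 0.842·4.738 = 52.0 days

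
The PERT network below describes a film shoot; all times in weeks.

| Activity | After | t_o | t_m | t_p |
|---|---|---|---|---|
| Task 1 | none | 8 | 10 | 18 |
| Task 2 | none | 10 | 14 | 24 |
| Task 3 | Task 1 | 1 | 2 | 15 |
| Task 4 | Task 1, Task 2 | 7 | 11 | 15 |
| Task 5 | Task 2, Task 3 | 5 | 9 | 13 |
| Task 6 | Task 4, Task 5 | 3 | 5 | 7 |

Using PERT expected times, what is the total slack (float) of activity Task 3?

2 weeks

te_Task 1 = (8 + 4·10 + 18)/6 = 66/6 = 11
te_Task 2 = (10 + 4·14 + 24)/6 = 90/6 = 15
te_Task 3 = (1 + 4·2 + 15)/6 = 24/6 = 4
te_Task 4 = (7 + 4·11 + 15)/6 = 66/6 = 11
te_Task 5 = (5 + 4·9 + 13)/6 = 54/6 = 9
te_Task 6 = (3 + 4·5 + 7)/6 = 30/6 = 5

Forward pass:
ES_Task 1 = 0; EF_Task 1 = 11
ES_Task 2 = 0; EF_Task 2 = 15
ES_Task 3 = 11; EF_Task 3 = 11+4 = 15
ES_Task 4 = max(EF_Task 1=11, EF_Task 2=15) = 15; EF_Task 4 = 15+11 = 26
ES_Task 5 = max(EF_Task 2=15, EF_Task 3=15) = 15; EF_Task 5 = 15+9 = 24
ES_Task 6 = max(EF_Task 4=26, EF_Task 5=24) = 26; EF_Task 6 = 26+5 = 31
Expected project duration μ = 31 weeks. Critical path: Task 2 → Task 4 → Task 6.

Backward pass:
LF_Task 6 = 31; LS_Task 6 = 31−5 = 26
LF_Task 5 = LS_Task 6 = 26; LS_Task 5 = 26−9 = 17
LF_Task 4 = LS_Task 6 = 26; LS_Task 4 = 26−11 = 15
LF_Task 3 = LS_Task 5 = 17; LS_Task 3 = 17−4 = 13
LF_Task 2 = min(LS_Task 4=15, LS_Task 5=17) = 15; LS_Task 2 = 15−15 = 0
LF_Task 1 = min(LS_Task 3=13, LS_Task 4=15) = 13; LS_Task 1 = 13−11 = 2
Slack_Task 3 = LS_Task 3 − ES_Task 3 = 13 − 11 = 2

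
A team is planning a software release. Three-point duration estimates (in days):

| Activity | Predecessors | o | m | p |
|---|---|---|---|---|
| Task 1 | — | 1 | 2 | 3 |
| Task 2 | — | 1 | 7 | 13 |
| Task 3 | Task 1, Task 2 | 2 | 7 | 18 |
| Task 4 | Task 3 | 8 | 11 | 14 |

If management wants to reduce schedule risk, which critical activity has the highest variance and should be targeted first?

Task 3

te_Task 1 = (1 + 4·2 + 3)/6 = 12/6 = 2; σ²_Task 1 = ((3−1)/6)² = 0.111
te_Task 2 = (1 + 4·7 + 13)/6 = 42/6 = 7; σ²_Task 2 = ((13−1)/6)² = 4.000
te_Task 3 = (2 + 4·7 + 18)/6 = 48/6 = 8; σ²_Task 3 = ((18−2)/6)² = 7.111
te_Task 4 = (8 + 4·11 + 14)/6 = 66/6 = 11; σ²_Task 4 = ((14−8)/6)² = 1.000

Forward pass:
ES_Task 1 = 0; EF_Task 1 = 2
ES_Task 2 = 0; EF_Task 2 = 7
ES_Task 3 = max(EF_Task 1=2, EF_Task 2=7) = 7; EF_Task 3 = 7+8 = 15
ES_Task 4 = 15; EF_Task 4 = 15+11 = 26
Expected project duration μ = 26 days. Critical path: Task 2 → Task 3 → Task 4.

Variances on critical path: σ²_Task 2=4.000, σ²_Task 3=7.111, σ²_Task 4=1.000.
Largest is σ²_Task 3 = 7.111.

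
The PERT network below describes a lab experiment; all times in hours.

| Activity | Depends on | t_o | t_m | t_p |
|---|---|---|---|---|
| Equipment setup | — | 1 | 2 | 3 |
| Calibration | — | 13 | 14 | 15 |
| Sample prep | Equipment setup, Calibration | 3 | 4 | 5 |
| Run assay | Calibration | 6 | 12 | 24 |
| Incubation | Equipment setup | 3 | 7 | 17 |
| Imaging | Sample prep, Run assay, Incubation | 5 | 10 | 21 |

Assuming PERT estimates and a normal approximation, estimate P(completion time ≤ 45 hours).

0.959

te_Equipment setup = (1 + 4·2 + 3)/6 = 12/6 = 2; σ²_Equipment setup = ((3−1)/6)² = 0.111
te_Calibration = (13 + 4·14 + 15)/6 = 84/6 = 14; σ²_Calibration = ((15−13)/6)² = 0.111
te_Sample prep = (3 + 4·4 + 5)/6 = 24/6 = 4; σ²_Sample prep = ((5−3)/6)² = 0.111
te_Run assay = (6 + 4·12 + 24)/6 = 78/6 = 13; σ²_Run assay = ((24−6)/6)² = 9.000
te_Incubation = (3 + 4·7 + 17)/6 = 48/6 = 8; σ²_Incubation = ((17−3)/6)² = 5.444
te_Imaging = (5 + 4·10 + 21)/6 = 66/6 = 11; σ²_Imaging = ((21−5)/6)² = 7.111

Forward pass:
ES_Equipment setup = 0; EF_Equipment setup = 2
ES_Calibration = 0; EF_Calibration = 14
ES_Sample prep = max(EF_Equipment setup=2, EF_Calibration=14) = 14; EF_Sample prep = 14+4 = 18
ES_Run assay = 14; EF_Run assay = 14+13 = 27
ES_Incubation = 2; EF_Incubation = 2+8 = 10
ES_Imaging = max(EF_Sample prep=18, EF_Run assay=27, EF_Incubation=10) = 27; EF_Imaging = 27+11 = 38
Expected project duration μ = 38 hours. Critical path: Calibration → Run assay → Imaging.

Variance along critical path = 0.111 + 9.000 + 7.111 = 16.222; σ = √16.222 = 4.028 hours.
Z = (45 − 38) / 4.028 = 1.738
P(T ≤ 45) = Φ(1.738) ≈ 0.959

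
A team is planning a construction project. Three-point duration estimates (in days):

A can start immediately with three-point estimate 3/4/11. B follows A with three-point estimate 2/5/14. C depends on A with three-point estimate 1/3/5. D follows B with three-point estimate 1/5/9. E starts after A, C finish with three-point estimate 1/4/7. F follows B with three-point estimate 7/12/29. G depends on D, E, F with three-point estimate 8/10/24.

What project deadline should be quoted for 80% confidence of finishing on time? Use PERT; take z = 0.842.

41.3 days

te_A = (3 + 4·4 + 11)/6 = 30/6 = 5; σ²_A = ((11−3)/6)² = 1.778
te_B = (2 + 4·5 + 14)/6 = 36/6 = 6; σ²_B = ((14−2)/6)² = 4.000
te_C = (1 + 4·3 + 5)/6 = 18/6 = 3; σ²_C = ((5−1)/6)² = 0.444
te_D = (1 + 4·5 + 9)/6 = 30/6 = 5; σ²_D = ((9−1)/6)² = 1.778
te_E = (1 + 4·4 + 7)/6 = 24/6 = 4; σ²_E = ((7−1)/6)² = 1.000
te_F = (7 + 4·12 + 29)/6 = 84/6 = 14; σ²_F = ((29−7)/6)² = 13.444
te_G = (8 + 4·10 + 24)/6 = 72/6 = 12; σ²_G = ((24−8)/6)² = 7.111

Forward pass:
ES_A = 0; EF_A = 5
ES_B = 5; EF_B = 5+6 = 11
ES_C = 5; EF_C = 5+3 = 8
ES_D = 11; EF_D = 11+5 = 16
ES_E = max(EF_A=5, EF_C=8) = 8; EF_E = 8+4 = 12
ES_F = 11; EF_F = 11+14 = 25
ES_G = max(EF_D=16, EF_E=12, EF_F=25) = 25; EF_G = 25+12 = 37
Expected project duration μ = 37 days. Critical path: A → B → F → G.

Variance along critical path = 1.778 + 4.000 + 13.444 + 7.111 = 26.333; σ = 5.132 days.
D = μ + z·σ = 37 + 0.842·5.132 = 41.3 days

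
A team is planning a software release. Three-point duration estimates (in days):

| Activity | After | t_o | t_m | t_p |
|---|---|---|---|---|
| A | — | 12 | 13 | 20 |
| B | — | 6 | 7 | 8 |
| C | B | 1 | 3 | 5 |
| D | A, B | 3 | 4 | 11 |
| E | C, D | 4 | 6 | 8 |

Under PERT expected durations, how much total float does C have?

te_A = (12 + 4·13 + 20)/6 = 84/6 = 14
te_B = (6 + 4·7 + 8)/6 = 42/6 = 7
te_C = (1 + 4·3 + 5)/6 = 18/6 = 3
te_D = (3 + 4·4 + 11)/6 = 30/6 = 5
te_E = (4 + 4·6 + 8)/6 = 36/6 = 6

Forward pass:
ES_A = 0; EF_A = 14
ES_B = 0; EF_B = 7
ES_C = 7; EF_C = 7+3 = 10
ES_D = max(EF_A=14, EF_B=7) = 14; EF_D = 14+5 = 19
ES_E = max(EF_C=10, EF_D=19) = 19; EF_E = 19+6 = 25
Expected project duration μ = 25 days. Critical path: A → D → E.

Backward pass:
LF_E = 25; LS_E = 25−6 = 19
LF_D = LS_E = 19; LS_D = 19−5 = 14
LF_C = LS_E = 19; LS_C = 19−3 = 16
LF_B = min(LS_C=16, LS_D=14) = 14; LS_B = 14−7 = 7
LF_A = LS_D = 14; LS_A = 14−14 = 0
Slack_C = LS_C − ES_C = 16 − 7 = 9

9 days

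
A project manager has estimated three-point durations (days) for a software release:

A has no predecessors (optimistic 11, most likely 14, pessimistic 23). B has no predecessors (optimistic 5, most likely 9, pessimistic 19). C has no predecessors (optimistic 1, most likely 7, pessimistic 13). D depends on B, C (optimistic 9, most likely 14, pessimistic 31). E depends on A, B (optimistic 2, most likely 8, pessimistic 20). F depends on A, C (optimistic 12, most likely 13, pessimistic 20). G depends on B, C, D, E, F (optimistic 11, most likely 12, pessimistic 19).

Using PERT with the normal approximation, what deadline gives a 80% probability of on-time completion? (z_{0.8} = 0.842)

te_A = (11 + 4·14 + 23)/6 = 90/6 = 15; σ²_A = ((23−11)/6)² = 4.000
te_B = (5 + 4·9 + 19)/6 = 60/6 = 10; σ²_B = ((19−5)/6)² = 5.444
te_C = (1 + 4·7 + 13)/6 = 42/6 = 7; σ²_C = ((13−1)/6)² = 4.000
te_D = (9 + 4·14 + 31)/6 = 96/6 = 16; σ²_D = ((31−9)/6)² = 13.444
te_E = (2 + 4·8 + 20)/6 = 54/6 = 9; σ²_E = ((20−2)/6)² = 9.000
te_F = (12 + 4·13 + 20)/6 = 84/6 = 14; σ²_F = ((20−12)/6)² = 1.778
te_G = (11 + 4·12 + 19)/6 = 78/6 = 13; σ²_G = ((19−11)/6)² = 1.778

Forward pass:
ES_A = 0; EF_A = 15
ES_B = 0; EF_B = 10
ES_C = 0; EF_C = 7
ES_D = max(EF_B=10, EF_C=7) = 10; EF_D = 10+16 = 26
ES_E = max(EF_A=15, EF_B=10) = 15; EF_E = 15+9 = 24
ES_F = max(EF_A=15, EF_C=7) = 15; EF_F = 15+14 = 29
ES_G = max(EF_B=10, EF_C=7, EF_D=26, EF_E=24, EF_F=29) = 29; EF_G = 29+13 = 42
Expected project duration μ = 42 days. Critical path: A → F → G.

Variance along critical path = 4.000 + 1.778 + 1.778 = 7.556; σ = 2.749 days.
D = μ + z·σ = 42 + 0.842·2.749 = 44.3 days

44.3 days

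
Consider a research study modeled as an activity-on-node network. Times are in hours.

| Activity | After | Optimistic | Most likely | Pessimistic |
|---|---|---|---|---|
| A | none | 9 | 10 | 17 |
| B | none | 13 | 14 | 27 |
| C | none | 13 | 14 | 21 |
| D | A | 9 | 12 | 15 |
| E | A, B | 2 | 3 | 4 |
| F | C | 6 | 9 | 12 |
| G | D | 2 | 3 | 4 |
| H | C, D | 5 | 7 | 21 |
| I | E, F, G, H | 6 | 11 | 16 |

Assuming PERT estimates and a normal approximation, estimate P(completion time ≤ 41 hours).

0.287

te_A = (9 + 4·10 + 17)/6 = 66/6 = 11; σ²_A = ((17−9)/6)² = 1.778
te_B = (13 + 4·14 + 27)/6 = 96/6 = 16; σ²_B = ((27−13)/6)² = 5.444
te_C = (13 + 4·14 + 21)/6 = 90/6 = 15; σ²_C = ((21−13)/6)² = 1.778
te_D = (9 + 4·12 + 15)/6 = 72/6 = 12; σ²_D = ((15−9)/6)² = 1.000
te_E = (2 + 4·3 + 4)/6 = 18/6 = 3; σ²_E = ((4−2)/6)² = 0.111
te_F = (6 + 4·9 + 12)/6 = 54/6 = 9; σ²_F = ((12−6)/6)² = 1.000
te_G = (2 + 4·3 + 4)/6 = 18/6 = 3; σ²_G = ((4−2)/6)² = 0.111
te_H = (5 + 4·7 + 21)/6 = 54/6 = 9; σ²_H = ((21−5)/6)² = 7.111
te_I = (6 + 4·11 + 16)/6 = 66/6 = 11; σ²_I = ((16−6)/6)² = 2.778

Forward pass:
ES_A = 0; EF_A = 11
ES_B = 0; EF_B = 16
ES_C = 0; EF_C = 15
ES_D = 11; EF_D = 11+12 = 23
ES_E = max(EF_A=11, EF_B=16) = 16; EF_E = 16+3 = 19
ES_F = 15; EF_F = 15+9 = 24
ES_G = 23; EF_G = 23+3 = 26
ES_H = max(EF_C=15, EF_D=23) = 23; EF_H = 23+9 = 32
ES_I = max(EF_E=19, EF_F=24, EF_G=26, EF_H=32) = 32; EF_I = 32+11 = 43
Expected project duration μ = 43 hours. Critical path: A → D → H → I.

Variance along critical path = 1.778 + 1.000 + 7.111 + 2.778 = 12.667; σ = √12.667 = 3.559 hours.
Z = (41 − 43) / 3.559 = -0.562
P(T ≤ 41) = Φ(-0.562) ≈ 0.287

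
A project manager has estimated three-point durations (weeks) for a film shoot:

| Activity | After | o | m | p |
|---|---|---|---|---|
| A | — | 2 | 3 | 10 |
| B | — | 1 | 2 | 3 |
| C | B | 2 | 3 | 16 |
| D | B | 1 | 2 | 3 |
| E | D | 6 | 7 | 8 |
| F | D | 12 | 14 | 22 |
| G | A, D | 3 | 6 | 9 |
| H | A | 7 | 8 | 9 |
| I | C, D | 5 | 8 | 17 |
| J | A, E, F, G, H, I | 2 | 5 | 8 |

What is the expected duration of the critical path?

te_A = (2 + 4·3 + 10)/6 = 24/6 = 4
te_B = (1 + 4·2 + 3)/6 = 12/6 = 2
te_C = (2 + 4·3 + 16)/6 = 30/6 = 5
te_D = (1 + 4·2 + 3)/6 = 12/6 = 2
te_E = (6 + 4·7 + 8)/6 = 42/6 = 7
te_F = (12 + 4·14 + 22)/6 = 90/6 = 15
te_G = (3 + 4·6 + 9)/6 = 36/6 = 6
te_H = (7 + 4·8 + 9)/6 = 48/6 = 8
te_I = (5 + 4·8 + 17)/6 = 54/6 = 9
te_J = (2 + 4·5 + 8)/6 = 30/6 = 5

Forward pass:
ES_A = 0; EF_A = 4
ES_B = 0; EF_B = 2
ES_C = 2; EF_C = 2+5 = 7
ES_D = 2; EF_D = 2+2 = 4
ES_E = 4; EF_E = 4+7 = 11
ES_F = 4; EF_F = 4+15 = 19
ES_G = max(EF_A=4, EF_D=4) = 4; EF_G = 4+6 = 10
ES_H = 4; EF_H = 4+8 = 12
ES_I = max(EF_C=7, EF_D=4) = 7; EF_I = 7+9 = 16
ES_J = max(EF_A=4, EF_E=11, EF_F=19, EF_G=10, EF_H=12, EF_I=16) = 19; EF_J = 19+5 = 24
Expected project duration μ = 24 weeks. Critical path: B → D → F → J.

24 weeks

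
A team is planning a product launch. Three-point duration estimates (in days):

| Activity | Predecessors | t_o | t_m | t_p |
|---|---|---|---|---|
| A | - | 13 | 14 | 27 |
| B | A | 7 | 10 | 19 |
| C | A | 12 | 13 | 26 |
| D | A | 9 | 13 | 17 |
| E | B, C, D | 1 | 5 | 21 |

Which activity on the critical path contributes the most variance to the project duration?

te_A = (13 + 4·14 + 27)/6 = 96/6 = 16; σ²_A = ((27−13)/6)² = 5.444
te_B = (7 + 4·10 + 19)/6 = 66/6 = 11; σ²_B = ((19−7)/6)² = 4.000
te_C = (12 + 4·13 + 26)/6 = 90/6 = 15; σ²_C = ((26−12)/6)² = 5.444
te_D = (9 + 4·13 + 17)/6 = 78/6 = 13; σ²_D = ((17−9)/6)² = 1.778
te_E = (1 + 4·5 + 21)/6 = 42/6 = 7; σ²_E = ((21−1)/6)² = 11.111

Forward pass:
ES_A = 0; EF_A = 16
ES_B = 16; EF_B = 16+11 = 27
ES_C = 16; EF_C = 16+15 = 31
ES_D = 16; EF_D = 16+13 = 29
ES_E = max(EF_B=27, EF_C=31, EF_D=29) = 31; EF_E = 31+7 = 38
Expected project duration μ = 38 days. Critical path: A → C → E.

Variances on critical path: σ²_A=5.444, σ²_C=5.444, σ²_E=11.111.
Largest is σ²_E = 11.111.

E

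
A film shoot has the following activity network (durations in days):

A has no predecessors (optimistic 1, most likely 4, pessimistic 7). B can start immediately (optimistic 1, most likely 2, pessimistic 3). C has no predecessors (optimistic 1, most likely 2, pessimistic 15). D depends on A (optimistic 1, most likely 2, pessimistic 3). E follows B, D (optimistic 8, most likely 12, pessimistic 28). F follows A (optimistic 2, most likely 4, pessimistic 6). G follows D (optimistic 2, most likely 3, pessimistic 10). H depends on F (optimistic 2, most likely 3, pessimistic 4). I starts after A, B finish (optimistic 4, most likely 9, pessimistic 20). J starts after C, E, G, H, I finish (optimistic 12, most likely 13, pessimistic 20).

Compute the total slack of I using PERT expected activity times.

te_A = (1 + 4·4 + 7)/6 = 24/6 = 4
te_B = (1 + 4·2 + 3)/6 = 12/6 = 2
te_C = (1 + 4·2 + 15)/6 = 24/6 = 4
te_D = (1 + 4·2 + 3)/6 = 12/6 = 2
te_E = (8 + 4·12 + 28)/6 = 84/6 = 14
te_F = (2 + 4·4 + 6)/6 = 24/6 = 4
te_G = (2 + 4·3 + 10)/6 = 24/6 = 4
te_H = (2 + 4·3 + 4)/6 = 18/6 = 3
te_I = (4 + 4·9 + 20)/6 = 60/6 = 10
te_J = (12 + 4·13 + 20)/6 = 84/6 = 14

Forward pass:
ES_A = 0; EF_A = 4
ES_B = 0; EF_B = 2
ES_C = 0; EF_C = 4
ES_D = 4; EF_D = 4+2 = 6
ES_E = max(EF_B=2, EF_D=6) = 6; EF_E = 6+14 = 20
ES_F = 4; EF_F = 4+4 = 8
ES_G = 6; EF_G = 6+4 = 10
ES_H = 8; EF_H = 8+3 = 11
ES_I = max(EF_A=4, EF_B=2) = 4; EF_I = 4+10 = 14
ES_J = max(EF_C=4, EF_E=20, EF_G=10, EF_H=11, EF_I=14) = 20; EF_J = 20+14 = 34
Expected project duration μ = 34 days. Critical path: A → D → E → J.

Backward pass:
LF_J = 34; LS_J = 34−14 = 20
LF_I = LS_J = 20; LS_I = 20−10 = 10
LF_H = LS_J = 20; LS_H = 20−3 = 17
LF_G = LS_J = 20; LS_G = 20−4 = 16
LF_F = LS_H = 17; LS_F = 17−4 = 13
LF_E = LS_J = 20; LS_E = 20−14 = 6
LF_D = min(LS_E=6, LS_G=16) = 6; LS_D = 6−2 = 4
LF_C = LS_J = 20; LS_C = 20−4 = 16
LF_B = min(LS_E=6, LS_I=10) = 6; LS_B = 6−2 = 4
LF_A = min(LS_D=4, LS_F=13, LS_I=10) = 4; LS_A = 4−4 = 0
Slack_I = LS_I − ES_I = 10 − 4 = 6

6 days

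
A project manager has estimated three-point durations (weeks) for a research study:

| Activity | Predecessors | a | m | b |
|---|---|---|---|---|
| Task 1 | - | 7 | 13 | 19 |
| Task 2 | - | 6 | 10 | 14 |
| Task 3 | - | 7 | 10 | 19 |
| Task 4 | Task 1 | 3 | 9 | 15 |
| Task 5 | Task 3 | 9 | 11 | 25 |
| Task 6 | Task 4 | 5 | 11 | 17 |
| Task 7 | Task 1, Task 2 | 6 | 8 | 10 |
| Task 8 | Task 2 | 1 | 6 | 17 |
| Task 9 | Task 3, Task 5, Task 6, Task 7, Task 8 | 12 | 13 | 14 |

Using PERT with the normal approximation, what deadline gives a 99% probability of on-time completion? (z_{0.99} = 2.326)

te_Task 1 = (7 + 4·13 + 19)/6 = 78/6 = 13; σ²_Task 1 = ((19−7)/6)² = 4.000
te_Task 2 = (6 + 4·10 + 14)/6 = 60/6 = 10; σ²_Task 2 = ((14−6)/6)² = 1.778
te_Task 3 = (7 + 4·10 + 19)/6 = 66/6 = 11; σ²_Task 3 = ((19−7)/6)² = 4.000
te_Task 4 = (3 + 4·9 + 15)/6 = 54/6 = 9; σ²_Task 4 = ((15−3)/6)² = 4.000
te_Task 5 = (9 + 4·11 + 25)/6 = 78/6 = 13; σ²_Task 5 = ((25−9)/6)² = 7.111
te_Task 6 = (5 + 4·11 + 17)/6 = 66/6 = 11; σ²_Task 6 = ((17−5)/6)² = 4.000
te_Task 7 = (6 + 4·8 + 10)/6 = 48/6 = 8; σ²_Task 7 = ((10−6)/6)² = 0.444
te_Task 8 = (1 + 4·6 + 17)/6 = 42/6 = 7; σ²_Task 8 = ((17−1)/6)² = 7.111
te_Task 9 = (12 + 4·13 + 14)/6 = 78/6 = 13; σ²_Task 9 = ((14−12)/6)² = 0.111

Forward pass:
ES_Task 1 = 0; EF_Task 1 = 13
ES_Task 2 = 0; EF_Task 2 = 10
ES_Task 3 = 0; EF_Task 3 = 11
ES_Task 4 = 13; EF_Task 4 = 13+9 = 22
ES_Task 5 = 11; EF_Task 5 = 11+13 = 24
ES_Task 6 = 22; EF_Task 6 = 22+11 = 33
ES_Task 7 = max(EF_Task 1=13, EF_Task 2=10) = 13; EF_Task 7 = 13+8 = 21
ES_Task 8 = 10; EF_Task 8 = 10+7 = 17
ES_Task 9 = max(EF_Task 3=11, EF_Task 5=24, EF_Task 6=33, EF_Task 7=21, EF_Task 8=17) = 33; EF_Task 9 = 33+13 = 46
Expected project duration μ = 46 weeks. Critical path: Task 1 → Task 4 → Task 6 → Task 9.

Variance along critical path = 4.000 + 4.000 + 4.000 + 0.111 = 12.111; σ = 3.480 weeks.
D = μ + z·σ = 46 + 2.326·3.480 = 54.1 weeks

54.1 weeks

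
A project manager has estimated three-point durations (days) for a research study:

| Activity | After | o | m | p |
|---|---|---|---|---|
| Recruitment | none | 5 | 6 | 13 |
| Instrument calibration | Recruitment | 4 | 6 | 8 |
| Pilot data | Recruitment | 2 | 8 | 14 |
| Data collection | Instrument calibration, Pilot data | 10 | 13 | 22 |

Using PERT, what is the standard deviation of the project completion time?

te_Recruitment = (5 + 4·6 + 13)/6 = 42/6 = 7; σ²_Recruitment = ((13−5)/6)² = 1.778
te_Instrument calibration = (4 + 4·6 + 8)/6 = 36/6 = 6; σ²_Instrument calibration = ((8−4)/6)² = 0.444
te_Pilot data = (2 + 4·8 + 14)/6 = 48/6 = 8; σ²_Pilot data = ((14−2)/6)² = 4.000
te_Data collection = (10 + 4·13 + 22)/6 = 84/6 = 14; σ²_Data collection = ((22−10)/6)² = 4.000

Forward pass:
ES_Recruitment = 0; EF_Recruitment = 7
ES_Instrument calibration = 7; EF_Instrument calibration = 7+6 = 13
ES_Pilot data = 7; EF_Pilot data = 7+8 = 15
ES_Data collection = max(EF_Instrument calibration=13, EF_Pilot data=15) = 15; EF_Data collection = 15+14 = 29
Expected project duration μ = 29 days. Critical path: Recruitment → Pilot data → Data collection.

Variance along critical path = 1.778 + 4.000 + 4.000 = 9.778
σ = √9.778 = 3.127 days

3.13 days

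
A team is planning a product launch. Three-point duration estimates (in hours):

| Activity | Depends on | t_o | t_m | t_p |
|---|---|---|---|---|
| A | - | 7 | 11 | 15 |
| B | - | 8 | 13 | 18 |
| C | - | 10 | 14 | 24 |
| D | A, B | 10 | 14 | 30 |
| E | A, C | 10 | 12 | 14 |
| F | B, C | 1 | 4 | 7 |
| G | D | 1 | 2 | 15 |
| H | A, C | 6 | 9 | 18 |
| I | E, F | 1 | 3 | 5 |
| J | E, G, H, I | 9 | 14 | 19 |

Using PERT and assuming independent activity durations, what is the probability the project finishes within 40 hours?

0.068

te_A = (7 + 4·11 + 15)/6 = 66/6 = 11; σ²_A = ((15−7)/6)² = 1.778
te_B = (8 + 4·13 + 18)/6 = 78/6 = 13; σ²_B = ((18−8)/6)² = 2.778
te_C = (10 + 4·14 + 24)/6 = 90/6 = 15; σ²_C = ((24−10)/6)² = 5.444
te_D = (10 + 4·14 + 30)/6 = 96/6 = 16; σ²_D = ((30−10)/6)² = 11.111
te_E = (10 + 4·12 + 14)/6 = 72/6 = 12; σ²_E = ((14−10)/6)² = 0.444
te_F = (1 + 4·4 + 7)/6 = 24/6 = 4; σ²_F = ((7−1)/6)² = 1.000
te_G = (1 + 4·2 + 15)/6 = 24/6 = 4; σ²_G = ((15−1)/6)² = 5.444
te_H = (6 + 4·9 + 18)/6 = 60/6 = 10; σ²_H = ((18−6)/6)² = 4.000
te_I = (1 + 4·3 + 5)/6 = 18/6 = 3; σ²_I = ((5−1)/6)² = 0.444
te_J = (9 + 4·14 + 19)/6 = 84/6 = 14; σ²_J = ((19−9)/6)² = 2.778

Forward pass:
ES_A = 0; EF_A = 11
ES_B = 0; EF_B = 13
ES_C = 0; EF_C = 15
ES_D = max(EF_A=11, EF_B=13) = 13; EF_D = 13+16 = 29
ES_E = max(EF_A=11, EF_C=15) = 15; EF_E = 15+12 = 27
ES_F = max(EF_B=13, EF_C=15) = 15; EF_F = 15+4 = 19
ES_G = 29; EF_G = 29+4 = 33
ES_H = max(EF_A=11, EF_C=15) = 15; EF_H = 15+10 = 25
ES_I = max(EF_E=27, EF_F=19) = 27; EF_I = 27+3 = 30
ES_J = max(EF_E=27, EF_G=33, EF_H=25, EF_I=30) = 33; EF_J = 33+14 = 47
Expected project duration μ = 47 hours. Critical path: B → D → G → J.

Variance along critical path = 2.778 + 11.111 + 5.444 + 2.778 = 22.111; σ = √22.111 = 4.702 hours.
Z = (40 − 47) / 4.702 = -1.489
P(T ≤ 40) = Φ(-1.489) ≈ 0.068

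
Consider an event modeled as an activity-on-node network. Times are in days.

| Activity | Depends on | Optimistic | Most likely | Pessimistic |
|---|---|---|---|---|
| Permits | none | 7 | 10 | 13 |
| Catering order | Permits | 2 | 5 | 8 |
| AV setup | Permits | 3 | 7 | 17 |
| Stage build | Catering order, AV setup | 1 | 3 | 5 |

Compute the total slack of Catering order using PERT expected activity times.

3 days

te_Permits = (7 + 4·10 + 13)/6 = 60/6 = 10
te_Catering order = (2 + 4·5 + 8)/6 = 30/6 = 5
te_AV setup = (3 + 4·7 + 17)/6 = 48/6 = 8
te_Stage build = (1 + 4·3 + 5)/6 = 18/6 = 3

Forward pass:
ES_Permits = 0; EF_Permits = 10
ES_Catering order = 10; EF_Catering order = 10+5 = 15
ES_AV setup = 10; EF_AV setup = 10+8 = 18
ES_Stage build = max(EF_Catering order=15, EF_AV setup=18) = 18; EF_Stage build = 18+3 = 21
Expected project duration μ = 21 days. Critical path: Permits → AV setup → Stage build.

Backward pass:
LF_Stage build = 21; LS_Stage build = 21−3 = 18
LF_AV setup = LS_Stage build = 18; LS_AV setup = 18−8 = 10
LF_Catering order = LS_Stage build = 18; LS_Catering order = 18−5 = 13
LF_Permits = min(LS_Catering order=13, LS_AV setup=10) = 10; LS_Permits = 10−10 = 0
Slack_Catering order = LS_Catering order − ES_Catering order = 13 − 10 = 3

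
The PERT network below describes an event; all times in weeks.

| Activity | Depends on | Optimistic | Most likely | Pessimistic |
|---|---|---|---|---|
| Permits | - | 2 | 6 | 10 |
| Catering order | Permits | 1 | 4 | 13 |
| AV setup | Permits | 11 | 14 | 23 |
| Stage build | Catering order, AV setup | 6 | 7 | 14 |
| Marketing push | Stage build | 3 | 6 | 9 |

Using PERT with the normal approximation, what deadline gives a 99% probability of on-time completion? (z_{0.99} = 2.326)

te_Permits = (2 + 4·6 + 10)/6 = 36/6 = 6; σ²_Permits = ((10−2)/6)² = 1.778
te_Catering order = (1 + 4·4 + 13)/6 = 30/6 = 5; σ²_Catering order = ((13−1)/6)² = 4.000
te_AV setup = (11 + 4·14 + 23)/6 = 90/6 = 15; σ²_AV setup = ((23−11)/6)² = 4.000
te_Stage build = (6 + 4·7 + 14)/6 = 48/6 = 8; σ²_Stage build = ((14−6)/6)² = 1.778
te_Marketing push = (3 + 4·6 + 9)/6 = 36/6 = 6; σ²_Marketing push = ((9−3)/6)² = 1.000

Forward pass:
ES_Permits = 0; EF_Permits = 6
ES_Catering order = 6; EF_Catering order = 6+5 = 11
ES_AV setup = 6; EF_AV setup = 6+15 = 21
ES_Stage build = max(EF_Catering order=11, EF_AV setup=21) = 21; EF_Stage build = 21+8 = 29
ES_Marketing push = 29; EF_Marketing push = 29+6 = 35
Expected project duration μ = 35 weeks. Critical path: Permits → AV setup → Stage build → Marketing push.

Variance along critical path = 1.778 + 4.000 + 1.778 + 1.000 = 8.556; σ = 2.925 weeks.
D = μ + z·σ = 35 + 2.326·2.925 = 41.8 weeks

41.8 weeks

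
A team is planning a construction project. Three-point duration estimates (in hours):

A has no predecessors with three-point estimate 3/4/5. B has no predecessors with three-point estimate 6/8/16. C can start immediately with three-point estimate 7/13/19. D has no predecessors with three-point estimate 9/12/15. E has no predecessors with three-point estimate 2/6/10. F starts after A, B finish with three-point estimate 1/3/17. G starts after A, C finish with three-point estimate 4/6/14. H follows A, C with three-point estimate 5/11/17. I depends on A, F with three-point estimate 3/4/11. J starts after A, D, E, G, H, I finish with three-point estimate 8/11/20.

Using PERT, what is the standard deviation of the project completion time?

3.46 hours

te_A = (3 + 4·4 + 5)/6 = 24/6 = 4; σ²_A = ((5−3)/6)² = 0.111
te_B = (6 + 4·8 + 16)/6 = 54/6 = 9; σ²_B = ((16−6)/6)² = 2.778
te_C = (7 + 4·13 + 19)/6 = 78/6 = 13; σ²_C = ((19−7)/6)² = 4.000
te_D = (9 + 4·12 + 15)/6 = 72/6 = 12; σ²_D = ((15−9)/6)² = 1.000
te_E = (2 + 4·6 + 10)/6 = 36/6 = 6; σ²_E = ((10−2)/6)² = 1.778
te_F = (1 + 4·3 + 17)/6 = 30/6 = 5; σ²_F = ((17−1)/6)² = 7.111
te_G = (4 + 4·6 + 14)/6 = 42/6 = 7; σ²_G = ((14−4)/6)² = 2.778
te_H = (5 + 4·11 + 17)/6 = 66/6 = 11; σ²_H = ((17−5)/6)² = 4.000
te_I = (3 + 4·4 + 11)/6 = 30/6 = 5; σ²_I = ((11−3)/6)² = 1.778
te_J = (8 + 4·11 + 20)/6 = 72/6 = 12; σ²_J = ((20−8)/6)² = 4.000

Forward pass:
ES_A = 0; EF_A = 4
ES_B = 0; EF_B = 9
ES_C = 0; EF_C = 13
ES_D = 0; EF_D = 12
ES_E = 0; EF_E = 6
ES_F = max(EF_A=4, EF_B=9) = 9; EF_F = 9+5 = 14
ES_G = max(EF_A=4, EF_C=13) = 13; EF_G = 13+7 = 20
ES_H = max(EF_A=4, EF_C=13) = 13; EF_H = 13+11 = 24
ES_I = max(EF_A=4, EF_F=14) = 14; EF_I = 14+5 = 19
ES_J = max(EF_A=4, EF_D=12, EF_E=6, EF_G=20, EF_H=24, EF_I=19) = 24; EF_J = 24+12 = 36
Expected project duration μ = 36 hours. Critical path: C → H → J.

Variance along critical path = 4.000 + 4.000 + 4.000 = 12.000
σ = √12.000 = 3.464 hours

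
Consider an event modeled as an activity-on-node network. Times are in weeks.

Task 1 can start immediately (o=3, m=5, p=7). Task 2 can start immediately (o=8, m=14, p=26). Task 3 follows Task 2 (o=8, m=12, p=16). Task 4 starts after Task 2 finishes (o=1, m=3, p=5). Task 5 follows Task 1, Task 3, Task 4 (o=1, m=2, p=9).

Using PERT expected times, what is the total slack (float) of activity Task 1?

te_Task 1 = (3 + 4·5 + 7)/6 = 30/6 = 5
te_Task 2 = (8 + 4·14 + 26)/6 = 90/6 = 15
te_Task 3 = (8 + 4·12 + 16)/6 = 72/6 = 12
te_Task 4 = (1 + 4·3 + 5)/6 = 18/6 = 3
te_Task 5 = (1 + 4·2 + 9)/6 = 18/6 = 3

Forward pass:
ES_Task 1 = 0; EF_Task 1 = 5
ES_Task 2 = 0; EF_Task 2 = 15
ES_Task 3 = 15; EF_Task 3 = 15+12 = 27
ES_Task 4 = 15; EF_Task 4 = 15+3 = 18
ES_Task 5 = max(EF_Task 1=5, EF_Task 3=27, EF_Task 4=18) = 27; EF_Task 5 = 27+3 = 30
Expected project duration μ = 30 weeks. Critical path: Task 2 → Task 3 → Task 5.

Backward pass:
LF_Task 5 = 30; LS_Task 5 = 30−3 = 27
LF_Task 4 = LS_Task 5 = 27; LS_Task 4 = 27−3 = 24
LF_Task 3 = LS_Task 5 = 27; LS_Task 3 = 27−12 = 15
LF_Task 2 = min(LS_Task 3=15, LS_Task 4=24) = 15; LS_Task 2 = 15−15 = 0
LF_Task 1 = LS_Task 5 = 27; LS_Task 1 = 27−5 = 22
Slack_Task 1 = LS_Task 1 − ES_Task 1 = 22 − 0 = 22

22 weeks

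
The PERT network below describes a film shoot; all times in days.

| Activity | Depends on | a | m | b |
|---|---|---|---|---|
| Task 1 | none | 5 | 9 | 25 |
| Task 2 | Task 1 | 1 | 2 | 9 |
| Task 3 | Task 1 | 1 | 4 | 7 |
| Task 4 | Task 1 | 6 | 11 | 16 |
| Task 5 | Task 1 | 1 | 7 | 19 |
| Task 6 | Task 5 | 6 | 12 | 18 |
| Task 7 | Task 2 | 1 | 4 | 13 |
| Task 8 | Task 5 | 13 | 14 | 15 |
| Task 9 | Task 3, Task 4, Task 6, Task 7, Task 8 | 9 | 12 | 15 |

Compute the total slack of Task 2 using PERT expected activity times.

14 days

te_Task 1 = (5 + 4·9 + 25)/6 = 66/6 = 11
te_Task 2 = (1 + 4·2 + 9)/6 = 18/6 = 3
te_Task 3 = (1 + 4·4 + 7)/6 = 24/6 = 4
te_Task 4 = (6 + 4·11 + 16)/6 = 66/6 = 11
te_Task 5 = (1 + 4·7 + 19)/6 = 48/6 = 8
te_Task 6 = (6 + 4·12 + 18)/6 = 72/6 = 12
te_Task 7 = (1 + 4·4 + 13)/6 = 30/6 = 5
te_Task 8 = (13 + 4·14 + 15)/6 = 84/6 = 14
te_Task 9 = (9 + 4·12 + 15)/6 = 72/6 = 12

Forward pass:
ES_Task 1 = 0; EF_Task 1 = 11
ES_Task 2 = 11; EF_Task 2 = 11+3 = 14
ES_Task 3 = 11; EF_Task 3 = 11+4 = 15
ES_Task 4 = 11; EF_Task 4 = 11+11 = 22
ES_Task 5 = 11; EF_Task 5 = 11+8 = 19
ES_Task 6 = 19; EF_Task 6 = 19+12 = 31
ES_Task 7 = 14; EF_Task 7 = 14+5 = 19
ES_Task 8 = 19; EF_Task 8 = 19+14 = 33
ES_Task 9 = max(EF_Task 3=15, EF_Task 4=22, EF_Task 6=31, EF_Task 7=19, EF_Task 8=33) = 33; EF_Task 9 = 33+12 = 45
Expected project duration μ = 45 days. Critical path: Task 1 → Task 5 → Task 8 → Task 9.

Backward pass:
LF_Task 9 = 45; LS_Task 9 = 45−12 = 33
LF_Task 8 = LS_Task 9 = 33; LS_Task 8 = 33−14 = 19
LF_Task 7 = LS_Task 9 = 33; LS_Task 7 = 33−5 = 28
LF_Task 6 = LS_Task 9 = 33; LS_Task 6 = 33−12 = 21
LF_Task 5 = min(LS_Task 6=21, LS_Task 8=19) = 19; LS_Task 5 = 19−8 = 11
LF_Task 4 = LS_Task 9 = 33; LS_Task 4 = 33−11 = 22
LF_Task 3 = LS_Task 9 = 33; LS_Task 3 = 33−4 = 29
LF_Task 2 = LS_Task 7 = 28; LS_Task 2 = 28−3 = 25
LF_Task 1 = min(LS_Task 2=25, LS_Task 3=29, LS_Task 4=22, LS_Task 5=11) = 11; LS_Task 1 = 11−11 = 0
Slack_Task 2 = LS_Task 2 − ES_Task 2 = 25 − 11 = 14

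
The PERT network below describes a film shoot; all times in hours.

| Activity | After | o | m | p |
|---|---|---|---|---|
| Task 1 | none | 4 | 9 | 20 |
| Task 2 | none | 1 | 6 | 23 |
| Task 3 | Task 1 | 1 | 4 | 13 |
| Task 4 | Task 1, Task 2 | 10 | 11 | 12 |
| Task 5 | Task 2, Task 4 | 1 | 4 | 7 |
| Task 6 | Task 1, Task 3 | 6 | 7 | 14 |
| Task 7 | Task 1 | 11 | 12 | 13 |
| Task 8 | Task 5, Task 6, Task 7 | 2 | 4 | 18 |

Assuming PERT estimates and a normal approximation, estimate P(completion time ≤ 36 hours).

te_Task 1 = (4 + 4·9 + 20)/6 = 60/6 = 10; σ²_Task 1 = ((20−4)/6)² = 7.111
te_Task 2 = (1 + 4·6 + 23)/6 = 48/6 = 8; σ²_Task 2 = ((23−1)/6)² = 13.444
te_Task 3 = (1 + 4·4 + 13)/6 = 30/6 = 5; σ²_Task 3 = ((13−1)/6)² = 4.000
te_Task 4 = (10 + 4·11 + 12)/6 = 66/6 = 11; σ²_Task 4 = ((12−10)/6)² = 0.111
te_Task 5 = (1 + 4·4 + 7)/6 = 24/6 = 4; σ²_Task 5 = ((7−1)/6)² = 1.000
te_Task 6 = (6 + 4·7 + 14)/6 = 48/6 = 8; σ²_Task 6 = ((14−6)/6)² = 1.778
te_Task 7 = (11 + 4·12 + 13)/6 = 72/6 = 12; σ²_Task 7 = ((13−11)/6)² = 0.111
te_Task 8 = (2 + 4·4 + 18)/6 = 36/6 = 6; σ²_Task 8 = ((18−2)/6)² = 7.111

Forward pass:
ES_Task 1 = 0; EF_Task 1 = 10
ES_Task 2 = 0; EF_Task 2 = 8
ES_Task 3 = 10; EF_Task 3 = 10+5 = 15
ES_Task 4 = max(EF_Task 1=10, EF_Task 2=8) = 10; EF_Task 4 = 10+11 = 21
ES_Task 5 = max(EF_Task 2=8, EF_Task 4=21) = 21; EF_Task 5 = 21+4 = 25
ES_Task 6 = max(EF_Task 1=10, EF_Task 3=15) = 15; EF_Task 6 = 15+8 = 23
ES_Task 7 = 10; EF_Task 7 = 10+12 = 22
ES_Task 8 = max(EF_Task 5=25, EF_Task 6=23, EF_Task 7=22) = 25; EF_Task 8 = 25+6 = 31
Expected project duration μ = 31 hours. Critical path: Task 1 → Task 4 → Task 5 → Task 8.

Variance along critical path = 7.111 + 0.111 + 1.000 + 7.111 = 15.333; σ = √15.333 = 3.916 hours.
Z = (36 − 31) / 3.916 = 1.277
P(T ≤ 36) = Φ(1.277) ≈ 0.899

0.899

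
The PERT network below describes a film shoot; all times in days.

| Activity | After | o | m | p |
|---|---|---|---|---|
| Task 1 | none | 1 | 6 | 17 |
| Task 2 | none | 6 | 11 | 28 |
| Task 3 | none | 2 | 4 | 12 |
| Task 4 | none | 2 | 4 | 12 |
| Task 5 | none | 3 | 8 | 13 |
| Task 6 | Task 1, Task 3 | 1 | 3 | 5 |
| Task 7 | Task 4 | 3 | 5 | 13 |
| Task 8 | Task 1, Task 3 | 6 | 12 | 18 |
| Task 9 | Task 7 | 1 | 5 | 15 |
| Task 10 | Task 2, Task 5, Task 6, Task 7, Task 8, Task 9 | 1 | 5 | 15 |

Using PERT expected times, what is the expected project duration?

25 days

te_Task 1 = (1 + 4·6 + 17)/6 = 42/6 = 7
te_Task 2 = (6 + 4·11 + 28)/6 = 78/6 = 13
te_Task 3 = (2 + 4·4 + 12)/6 = 30/6 = 5
te_Task 4 = (2 + 4·4 + 12)/6 = 30/6 = 5
te_Task 5 = (3 + 4·8 + 13)/6 = 48/6 = 8
te_Task 6 = (1 + 4·3 + 5)/6 = 18/6 = 3
te_Task 7 = (3 + 4·5 + 13)/6 = 36/6 = 6
te_Task 8 = (6 + 4·12 + 18)/6 = 72/6 = 12
te_Task 9 = (1 + 4·5 + 15)/6 = 36/6 = 6
te_Task 10 = (1 + 4·5 + 15)/6 = 36/6 = 6

Forward pass:
ES_Task 1 = 0; EF_Task 1 = 7
ES_Task 2 = 0; EF_Task 2 = 13
ES_Task 3 = 0; EF_Task 3 = 5
ES_Task 4 = 0; EF_Task 4 = 5
ES_Task 5 = 0; EF_Task 5 = 8
ES_Task 6 = max(EF_Task 1=7, EF_Task 3=5) = 7; EF_Task 6 = 7+3 = 10
ES_Task 7 = 5; EF_Task 7 = 5+6 = 11
ES_Task 8 = max(EF_Task 1=7, EF_Task 3=5) = 7; EF_Task 8 = 7+12 = 19
ES_Task 9 = 11; EF_Task 9 = 11+6 = 17
ES_Task 10 = max(EF_Task 2=13, EF_Task 5=8, EF_Task 6=10, EF_Task 7=11, EF_Task 8=19, EF_Task 9=17) = 19; EF_Task 10 = 19+6 = 25
Expected project duration μ = 25 days. Critical path: Task 1 → Task 8 → Task 10.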